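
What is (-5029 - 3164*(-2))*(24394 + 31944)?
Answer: 73183062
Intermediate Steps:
(-5029 - 3164*(-2))*(24394 + 31944) = (-5029 + 6328)*56338 = 1299*56338 = 73183062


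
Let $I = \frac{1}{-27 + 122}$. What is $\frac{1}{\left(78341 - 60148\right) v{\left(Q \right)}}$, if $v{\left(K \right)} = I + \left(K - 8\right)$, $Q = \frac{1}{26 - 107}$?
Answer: $- \frac{7695}{1120215782} \approx -6.8692 \cdot 10^{-6}$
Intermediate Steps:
$Q = - \frac{1}{81}$ ($Q = \frac{1}{-81} = - \frac{1}{81} \approx -0.012346$)
$I = \frac{1}{95} \approx 0.010526$
$v{\left(K \right)} = - \frac{759}{95} + K$ ($v{\left(K \right)} = \frac{1}{95} + \left(K - 8\right) = \frac{1}{95} + \left(-8 + K\right) = - \frac{759}{95} + K$)
$\frac{1}{\left(78341 - 60148\right) v{\left(Q \right)}} = \frac{1}{\left(78341 - 60148\right) \left(- \frac{759}{95} - \frac{1}{81}\right)} = \frac{1}{18193 \left(- \frac{61574}{7695}\right)} = \frac{1}{18193} \left(- \frac{7695}{61574}\right) = - \frac{7695}{1120215782}$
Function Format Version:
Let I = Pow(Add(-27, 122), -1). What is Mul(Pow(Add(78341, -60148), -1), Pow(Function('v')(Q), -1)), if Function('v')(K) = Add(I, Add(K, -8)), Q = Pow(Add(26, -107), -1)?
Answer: Rational(-7695, 1120215782) ≈ -6.8692e-6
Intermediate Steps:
Q = Rational(-1, 81) (Q = Pow(-81, -1) = Rational(-1, 81) ≈ -0.012346)
I = Rational(1, 95) (I = Pow(95, -1) = Rational(1, 95) ≈ 0.010526)
Function('v')(K) = Add(Rational(-759, 95), K) (Function('v')(K) = Add(Rational(1, 95), Add(K, -8)) = Add(Rational(1, 95), Add(-8, K)) = Add(Rational(-759, 95), K))
Mul(Pow(Add(78341, -60148), -1), Pow(Function('v')(Q), -1)) = Mul(Pow(Add(78341, -60148), -1), Pow(Add(Rational(-759, 95), Rational(-1, 81)), -1)) = Mul(Pow(18193, -1), Pow(Rational(-61574, 7695), -1)) = Mul(Rational(1, 18193), Rational(-7695, 61574)) = Rational(-7695, 1120215782)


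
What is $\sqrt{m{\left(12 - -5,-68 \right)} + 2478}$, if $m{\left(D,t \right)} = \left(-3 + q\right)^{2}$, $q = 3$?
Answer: $\sqrt{2478} \approx 49.78$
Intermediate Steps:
$m{\left(D,t \right)} = 0$ ($m{\left(D,t \right)} = \left(-3 + 3\right)^{2} = 0^{2} = 0$)
$\sqrt{m{\left(12 - -5,-68 \right)} + 2478} = \sqrt{0 + 2478} = \sqrt{2478}$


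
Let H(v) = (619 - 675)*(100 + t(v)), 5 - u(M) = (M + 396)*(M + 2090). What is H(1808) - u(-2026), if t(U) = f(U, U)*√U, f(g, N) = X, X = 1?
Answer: -109925 - 224*√113 ≈ -1.1231e+5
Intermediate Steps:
f(g, N) = 1
u(M) = 5 - (396 + M)*(2090 + M) (u(M) = 5 - (M + 396)*(M + 2090) = 5 - (396 + M)*(2090 + M))
t(U) = √U (t(U) = 1*√U = √U)
H(v) = -5600 - 56*√v (H(v) = (619 - 675)*(100 + √v) = -56*(100 + √v) = -5600 - 56*√v)
H(1808) - u(-2026) = (-5600 - 224*√113) - (-827635 - 1*(-2026)² - 2486*(-2026)) = (-5600 - 224*√113) - (-827635 - 1*4104676 + 5036636) = (-5600 - 224*√113) - (-827635 - 4104676 + 5036636) = (-5600 - 224*√113) - 1*104325 = (-5600 - 224*√113) - 104325 = -109925 - 224*√113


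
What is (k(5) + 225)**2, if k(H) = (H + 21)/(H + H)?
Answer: 1295044/25 ≈ 51802.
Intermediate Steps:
k(H) = (21 + H)/(2*H) (k(H) = (21 + H)/((2*H)) = (21 + H)*(1/(2*H)) = (21 + H)/(2*H))
(k(5) + 225)**2 = ((1/2)*(21 + 5)/5 + 225)**2 = ((1/2)*(1/5)*26 + 225)**2 = (13/5 + 225)**2 = (1138/5)**2 = 1295044/25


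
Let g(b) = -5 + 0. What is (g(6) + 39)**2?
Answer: 1156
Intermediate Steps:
g(b) = -5
(g(6) + 39)**2 = (-5 + 39)**2 = 34**2 = 1156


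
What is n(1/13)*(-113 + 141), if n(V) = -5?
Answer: -140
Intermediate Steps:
n(1/13)*(-113 + 141) = -5*(-113 + 141) = -5*28 = -140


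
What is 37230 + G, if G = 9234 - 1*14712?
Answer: 31752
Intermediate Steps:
G = -5478 (G = 9234 - 14712 = -5478)
37230 + G = 37230 - 5478 = 31752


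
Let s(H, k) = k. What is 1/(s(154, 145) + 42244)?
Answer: 1/42389 ≈ 2.3591e-5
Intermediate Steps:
1/(s(154, 145) + 42244) = 1/(145 + 42244) = 1/42389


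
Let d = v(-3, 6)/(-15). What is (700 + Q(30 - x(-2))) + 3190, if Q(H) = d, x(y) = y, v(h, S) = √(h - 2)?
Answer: 3890 - I*√5/15 ≈ 3890.0 - 0.14907*I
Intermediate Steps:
v(h, S) = √(-2 + h)
d = -I*√5/15 (d = √(-2 - 3)/(-15) = √(-5)*(-1/15) = (I*√5)*(-1/15) = -I*√5/15 ≈ -0.14907*I)
Q(H) = -I*√5/15
(700 + Q(30 - x(-2))) + 3190 = (700 - I*√5/15) + 3190 = 3890 - I*√5/15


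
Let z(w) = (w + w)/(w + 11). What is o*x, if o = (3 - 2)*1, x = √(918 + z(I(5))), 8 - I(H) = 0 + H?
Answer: √45003/7 ≈ 30.306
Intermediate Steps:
I(H) = 8 - H (I(H) = 8 - (0 + H) = 8 - H)
z(w) = 2*w/(11 + w) (z(w) = (2*w)/(11 + w) = 2*w/(11 + w))
x = √45003/7 (x = √(918 + 2*(8 - 1*5)/(11 + (8 - 1*5))) = √(918 + 2*(8 - 5)/(11 + (8 - 5))) = √(918 + 2*3/(11 + 3)) = √(918 + 2*3/14) = √(918 + 2*3*(1/14)) = √(918 + 3/7) = √(6429/7) = √45003/7 ≈ 30.306)
o = 1 (o = 1*1 = 1)
o*x = 1*(√45003/7) = √45003/7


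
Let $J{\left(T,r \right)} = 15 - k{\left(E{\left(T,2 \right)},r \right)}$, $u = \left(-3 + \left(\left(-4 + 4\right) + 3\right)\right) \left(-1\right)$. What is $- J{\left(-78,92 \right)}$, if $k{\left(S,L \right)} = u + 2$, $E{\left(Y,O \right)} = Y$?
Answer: $-13$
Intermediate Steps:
$u = 0$ ($u = \left(-3 + \left(0 + 3\right)\right) \left(-1\right) = \left(-3 + 3\right) \left(-1\right) = 0 \left(-1\right) = 0$)
$k{\left(S,L \right)} = 2$ ($k{\left(S,L \right)} = 0 + 2 = 2$)
$J{\left(T,r \right)} = 13$ ($J{\left(T,r \right)} = 15 - 2 = 13$)
$- J{\left(-78,92 \right)} = \left(-1\right) 13 = -13$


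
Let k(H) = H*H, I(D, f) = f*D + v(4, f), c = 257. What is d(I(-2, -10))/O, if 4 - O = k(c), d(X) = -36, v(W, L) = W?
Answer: 12/22015 ≈ 0.00054508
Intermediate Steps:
I(D, f) = 4 + D*f (I(D, f) = f*D + 4 = D*f + 4 = 4 + D*f)
k(H) = H²
O = -66045 (O = 4 - 1*257² = 4 - 1*66049 = 4 - 66049 = -66045)
d(I(-2, -10))/O = -36/(-66045) = -36*(-1/66045) = 12/22015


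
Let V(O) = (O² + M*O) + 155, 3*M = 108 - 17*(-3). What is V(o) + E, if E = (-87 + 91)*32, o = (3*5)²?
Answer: 62833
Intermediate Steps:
M = 53 (M = (108 - 17*(-3))/3 = (108 - 1*(-51))/3 = (108 + 51)/3 = (⅓)*159 = 53)
o = 225 (o = 15² = 225)
E = 128 (E = 4*32 = 128)
V(O) = 155 + O² + 53*O (V(O) = (O² + 53*O) + 155 = 155 + O² + 53*O)
V(o) + E = (155 + 225² + 53*225) + 128 = (155 + 50625 + 11925) + 128 = 62705 + 128 = 62833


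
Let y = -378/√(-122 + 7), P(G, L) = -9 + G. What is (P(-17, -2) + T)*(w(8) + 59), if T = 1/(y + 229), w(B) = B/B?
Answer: 60*(-9828*√115 + 684595*I)/(-26335*I + 378*√115) ≈ -1559.7 - 0.039396*I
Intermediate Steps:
w(B) = 1
y = 378*I*√115/115 (y = -378*(-I*√115/115) = -(-378)*I*√115/115 = 378*I*√115/115 ≈ 35.249*I)
T = 1/(229 + 378*I*√115/115) (T = 1/(378*I*√115/115 + 229) = 1/(229 + 378*I*√115/115) ≈ 0.0042657 - 0.0006566*I)
(P(-17, -2) + T)*(w(8) + 59) = ((-9 - 17) + (26335/6173599 - 378*I*√115/6173599))*(1 + 59) = (-26 + (26335/6173599 - 378*I*√115/6173599))*60 = (-160487239/6173599 - 378*I*√115/6173599)*60 = -9629234340/6173599 - 22680*I*√115/6173599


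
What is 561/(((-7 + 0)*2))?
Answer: -561/14 ≈ -40.071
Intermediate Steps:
561/(((-7 + 0)*2)) = 561/((-7*2)) = 561/(-14) = 561*(-1/14) = -561/14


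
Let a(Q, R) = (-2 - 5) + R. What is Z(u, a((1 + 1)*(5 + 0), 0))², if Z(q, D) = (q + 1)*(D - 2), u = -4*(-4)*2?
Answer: 88209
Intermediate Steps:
a(Q, R) = -7 + R
u = 32 (u = 16*2 = 32)
Z(q, D) = (1 + q)*(-2 + D)
Z(u, a((1 + 1)*(5 + 0), 0))² = (-2 + (-7 + 0) - 2*32 + (-7 + 0)*32)² = (-2 - 7 - 64 - 7*32)² = (-2 - 7 - 64 - 224)² = (-297)² = 88209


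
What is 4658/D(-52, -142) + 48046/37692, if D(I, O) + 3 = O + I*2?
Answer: -27267647/1564218 ≈ -17.432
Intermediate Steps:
D(I, O) = -3 + O + 2*I (D(I, O) = -3 + (O + I*2) = -3 + (O + 2*I) = -3 + O + 2*I)
4658/D(-52, -142) + 48046/37692 = 4658/(-3 - 142 + 2*(-52)) + 48046/37692 = 4658/(-3 - 142 - 104) + 48046*(1/37692) = 4658/(-249) + 24023/18846 = 4658*(-1/249) + 24023/18846 = -4658/249 + 24023/18846 = -27267647/1564218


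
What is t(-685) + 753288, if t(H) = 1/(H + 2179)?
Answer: 1125412273/1494 ≈ 7.5329e+5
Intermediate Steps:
t(H) = 1/(2179 + H)
t(-685) + 753288 = 1/(2179 - 685) + 753288 = 1/1494 + 753288 = 1125412273/1494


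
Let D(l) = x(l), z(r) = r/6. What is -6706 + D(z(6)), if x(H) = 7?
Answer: -6699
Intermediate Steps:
z(r) = r/6 (z(r) = r*(⅙) = r/6)
D(l) = 7
-6706 + D(z(6)) = -6706 + 7 = -6699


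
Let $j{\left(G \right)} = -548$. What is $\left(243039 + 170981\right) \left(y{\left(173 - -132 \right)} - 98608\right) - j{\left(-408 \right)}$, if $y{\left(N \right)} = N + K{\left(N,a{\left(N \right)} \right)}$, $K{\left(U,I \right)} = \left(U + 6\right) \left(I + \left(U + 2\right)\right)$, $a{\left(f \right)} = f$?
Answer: $38101847128$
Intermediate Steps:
$K{\left(U,I \right)} = \left(6 + U\right) \left(2 + I + U\right)$ ($K{\left(U,I \right)} = \left(6 + U\right) \left(I + \left(2 + U\right)\right) = \left(6 + U\right) \left(2 + I + U\right)$)
$y{\left(N \right)} = 12 + 2 N^{2} + 15 N$ ($y{\left(N \right)} = N + \left(12 + N^{2} + 6 N + 8 N + N N\right) = N + \left(12 + N^{2} + 6 N + 8 N + N^{2}\right) = N + \left(12 + 2 N^{2} + 14 N\right) = 12 + 2 N^{2} + 15 N$)
$\left(243039 + 170981\right) \left(y{\left(173 - -132 \right)} - 98608\right) - j{\left(-408 \right)} = \left(243039 + 170981\right) \left(\left(12 + 2 \left(173 - -132\right)^{2} + 15 \left(173 - -132\right)\right) - 98608\right) - -548 = 414020 \left(\left(12 + 2 \left(173 + 132\right)^{2} + 15 \left(173 + 132\right)\right) - 98608\right) + 548 = 414020 \left(\left(12 + 2 \cdot 305^{2} + 15 \cdot 305\right) - 98608\right) + 548 = 414020 \left(\left(12 + 2 \cdot 93025 + 4575\right) - 98608\right) + 548 = 414020 \left(\left(12 + 186050 + 4575\right) - 98608\right) + 548 = 414020 \left(190637 - 98608\right) + 548 = 414020 \cdot 92029 + 548 = 38101846580 + 548 = 38101847128$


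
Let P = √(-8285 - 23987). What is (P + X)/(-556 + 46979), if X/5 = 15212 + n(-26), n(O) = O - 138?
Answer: 75240/46423 + 4*I*√2017/46423 ≈ 1.6207 + 0.0038697*I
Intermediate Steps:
n(O) = -138 + O
P = 4*I*√2017 (P = √(-32272) = 4*I*√2017 ≈ 179.64*I)
X = 75240 (X = 5*(15212 + (-138 - 26)) = 5*(15212 - 164) = 5*15048 = 75240)
(P + X)/(-556 + 46979) = (4*I*√2017 + 75240)/(-556 + 46979) = (75240 + 4*I*√2017)/46423 = (75240 + 4*I*√2017)*(1/46423) = 75240/46423 + 4*I*√2017/46423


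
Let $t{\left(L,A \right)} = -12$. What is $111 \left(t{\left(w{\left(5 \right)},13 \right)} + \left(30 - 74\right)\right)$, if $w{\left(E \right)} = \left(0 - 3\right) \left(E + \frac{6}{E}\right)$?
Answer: $-6216$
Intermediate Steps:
$w{\left(E \right)} = - \frac{18}{E} - 3 E$ ($w{\left(E \right)} = - 3 \left(E + \frac{6}{E}\right) = - \frac{18}{E} - 3 E$)
$111 \left(t{\left(w{\left(5 \right)},13 \right)} + \left(30 - 74\right)\right) = 111 \left(-12 + \left(30 - 74\right)\right) = 111 \left(-12 - 44\right) = 111 \left(-56\right) = -6216$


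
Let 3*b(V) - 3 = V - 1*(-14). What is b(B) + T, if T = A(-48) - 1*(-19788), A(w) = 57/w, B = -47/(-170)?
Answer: 26917897/1360 ≈ 19793.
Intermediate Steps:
B = 47/170 (B = -47*(-1/170) = 47/170 ≈ 0.27647)
b(V) = 17/3 + V/3 (b(V) = 1 + (V - 1*(-14))/3 = 1 + (V + 14)/3 = 1 + (14 + V)/3 = 1 + (14/3 + V/3) = 17/3 + V/3)
T = 316589/16 (T = 57/(-48) - 1*(-19788) = 57*(-1/48) + 19788 = -19/16 + 19788 = 316589/16 ≈ 19787.)
b(B) + T = (17/3 + (1/3)*(47/170)) + 316589/16 = (17/3 + 47/510) + 316589/16 = 979/170 + 316589/16 = 26917897/1360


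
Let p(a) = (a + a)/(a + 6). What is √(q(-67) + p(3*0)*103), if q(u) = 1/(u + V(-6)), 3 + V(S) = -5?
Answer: I*√3/15 ≈ 0.11547*I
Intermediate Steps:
V(S) = -8 (V(S) = -3 - 5 = -8)
p(a) = 2*a/(6 + a) (p(a) = (2*a)/(6 + a) = 2*a/(6 + a))
q(u) = 1/(-8 + u) (q(u) = 1/(u - 8) = 1/(-8 + u))
√(q(-67) + p(3*0)*103) = √(1/(-8 - 67) + (2*(3*0)/(6 + 3*0))*103) = √(1/(-75) + (2*0/(6 + 0))*103) = √(-1/75 + (2*0/6)*103) = √(-1/75 + (2*0*(⅙))*103) = √(-1/75 + 0*103) = √(-1/75 + 0) = √(-1/75) = I*√3/15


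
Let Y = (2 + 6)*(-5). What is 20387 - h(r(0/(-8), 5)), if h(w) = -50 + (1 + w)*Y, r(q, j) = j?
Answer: 20677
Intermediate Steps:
Y = -40 (Y = 8*(-5) = -40)
h(w) = -90 - 40*w (h(w) = -50 + (1 + w)*(-40) = -50 + (-40 - 40*w) = -90 - 40*w)
20387 - h(r(0/(-8), 5)) = 20387 - (-90 - 40*5) = 20387 - (-90 - 200) = 20387 - 1*(-290) = 20387 + 290 = 20677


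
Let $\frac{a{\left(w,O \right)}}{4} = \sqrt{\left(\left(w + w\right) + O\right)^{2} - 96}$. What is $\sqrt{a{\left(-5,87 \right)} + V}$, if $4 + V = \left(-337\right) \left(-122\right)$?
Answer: $\sqrt{41110 + 4 \sqrt{5833}} \approx 203.51$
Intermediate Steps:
$a{\left(w,O \right)} = 4 \sqrt{-96 + \left(O + 2 w\right)^{2}}$ ($a{\left(w,O \right)} = 4 \sqrt{\left(\left(w + w\right) + O\right)^{2} - 96} = 4 \sqrt{\left(2 w + O\right)^{2} - 96} = 4 \sqrt{\left(O + 2 w\right)^{2} - 96} = 4 \sqrt{-96 + \left(O + 2 w\right)^{2}}$)
$V = 41110$ ($V = -4 - -41114 = -4 + 41114 = 41110$)
$\sqrt{a{\left(-5,87 \right)} + V} = \sqrt{4 \sqrt{-96 + \left(87 + 2 \left(-5\right)\right)^{2}} + 41110} = \sqrt{4 \sqrt{-96 + \left(87 - 10\right)^{2}} + 41110} = \sqrt{4 \sqrt{-96 + 77^{2}} + 41110} = \sqrt{4 \sqrt{-96 + 5929} + 41110} = \sqrt{4 \sqrt{5833} + 41110} = \sqrt{41110 + 4 \sqrt{5833}}$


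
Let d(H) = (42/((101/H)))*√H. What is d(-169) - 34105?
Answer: -34105 - 92274*I/101 ≈ -34105.0 - 913.6*I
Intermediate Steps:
d(H) = 42*H^(3/2)/101 (d(H) = (42*(H/101))*√H = (42*H/101)*√H = 42*H^(3/2)/101)
d(-169) - 34105 = 42*(-169)^(3/2)/101 - 34105 = 42*(-2197*I)/101 - 34105 = -92274*I/101 - 34105 = -34105 - 92274*I/101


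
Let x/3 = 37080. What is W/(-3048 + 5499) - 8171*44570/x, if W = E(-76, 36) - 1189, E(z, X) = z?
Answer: -29758316719/9088308 ≈ -3274.4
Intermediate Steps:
x = 111240 (x = 3*37080 = 111240)
W = -1265 (W = -76 - 1189 = -1265)
W/(-3048 + 5499) - 8171*44570/x = -1265/(-3048 + 5499) - 8171/(111240/44570) = -1265/2451 - 8171/(111240*(1/44570)) = -1265*1/2451 - 8171/11124/4457 = -1265/2451 - 8171*4457/11124 = -1265/2451 - 36418147/11124 = -29758316719/9088308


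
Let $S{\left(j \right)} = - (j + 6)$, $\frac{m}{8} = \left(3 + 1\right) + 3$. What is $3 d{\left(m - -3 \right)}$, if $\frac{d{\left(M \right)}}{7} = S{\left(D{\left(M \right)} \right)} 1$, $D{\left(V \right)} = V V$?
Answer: $-73227$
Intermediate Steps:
$D{\left(V \right)} = V^{2}$
$m = 56$ ($m = 8 \left(\left(3 + 1\right) + 3\right) = 8 \left(4 + 3\right) = 8 \cdot 7 = 56$)
$S{\left(j \right)} = -6 - j$ ($S{\left(j \right)} = - (6 + j) = -6 - j$)
$d{\left(M \right)} = -42 - 7 M^{2}$ ($d{\left(M \right)} = 7 \left(-6 - M^{2}\right) 1 = 7 \left(-6 - M^{2}\right) = -42 - 7 M^{2}$)
$3 d{\left(m - -3 \right)} = 3 \left(-42 - 7 \left(56 - -3\right)^{2}\right) = 3 \left(-42 - 7 \left(56 + 3\right)^{2}\right) = 3 \left(-42 - 7 \cdot 59^{2}\right) = 3 \left(-42 - 24367\right) = 3 \left(-24409\right) = -73227$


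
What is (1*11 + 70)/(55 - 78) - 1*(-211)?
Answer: 4772/23 ≈ 207.48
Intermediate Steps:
(1*11 + 70)/(55 - 78) - 1*(-211) = (11 + 70)/(-23) + 211 = 81*(-1/23) + 211 = -81/23 + 211 = 4772/23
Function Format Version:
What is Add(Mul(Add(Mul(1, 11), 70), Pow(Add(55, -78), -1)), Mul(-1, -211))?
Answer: Rational(4772, 23) ≈ 207.48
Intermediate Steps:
Add(Mul(Add(Mul(1, 11), 70), Pow(Add(55, -78), -1)), Mul(-1, -211)) = Add(Mul(Add(11, 70), Pow(-23, -1)), 211) = Add(Mul(81, Rational(-1, 23)), 211) = Add(Rational(-81, 23), 211) = Rational(4772, 23)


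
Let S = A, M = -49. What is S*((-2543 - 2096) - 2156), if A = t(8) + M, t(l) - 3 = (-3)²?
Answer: 251415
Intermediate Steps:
t(l) = 12 (t(l) = 3 + (-3)² = 3 + 9 = 12)
A = -37 (A = 12 - 49 = -37)
S = -37
S*((-2543 - 2096) - 2156) = -37*((-2543 - 2096) - 2156) = -37*(-4639 - 2156) = -37*(-6795) = 251415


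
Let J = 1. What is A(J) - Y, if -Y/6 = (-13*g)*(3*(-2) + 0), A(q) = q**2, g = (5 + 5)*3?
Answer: 14041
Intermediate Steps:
g = 30 (g = 10*3 = 30)
Y = -14040 (Y = -6*(-13*30)*(3*(-2) + 0) = -(-2340)*(-6 + 0) = -(-2340)*(-6) = -6*2340 = -14040)
A(J) - Y = 1**2 - 1*(-14040) = 1 + 14040 = 14041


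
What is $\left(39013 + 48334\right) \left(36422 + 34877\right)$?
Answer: $6227753753$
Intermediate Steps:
$\left(39013 + 48334\right) \left(36422 + 34877\right) = 87347 \cdot 71299 = 6227753753$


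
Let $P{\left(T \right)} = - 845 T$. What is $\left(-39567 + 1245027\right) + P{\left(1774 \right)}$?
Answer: $-293570$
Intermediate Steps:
$\left(-39567 + 1245027\right) + P{\left(1774 \right)} = \left(-39567 + 1245027\right) - 1499030 = 1205460 - 1499030 = -293570$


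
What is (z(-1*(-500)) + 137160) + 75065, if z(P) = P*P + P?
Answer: 462725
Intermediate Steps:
z(P) = P + P² (z(P) = P² + P = P + P²)
(z(-1*(-500)) + 137160) + 75065 = ((-1*(-500))*(1 - 1*(-500)) + 137160) + 75065 = (500*(1 + 500) + 137160) + 75065 = (500*501 + 137160) + 75065 = (250500 + 137160) + 75065 = 387660 + 75065 = 462725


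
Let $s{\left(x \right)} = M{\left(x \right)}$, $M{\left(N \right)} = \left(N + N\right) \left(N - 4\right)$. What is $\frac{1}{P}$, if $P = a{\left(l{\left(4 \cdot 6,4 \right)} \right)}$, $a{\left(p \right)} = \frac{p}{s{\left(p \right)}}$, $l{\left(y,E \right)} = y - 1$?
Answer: $38$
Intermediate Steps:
$M{\left(N \right)} = 2 N \left(-4 + N\right)$
$l{\left(y,E \right)} = -1 + y$
$s{\left(x \right)} = 2 x \left(-4 + x\right)$
$a{\left(p \right)} = \frac{1}{2 \left(-4 + p\right)}$ ($a{\left(p \right)} = \frac{p}{2 p \left(-4 + p\right)} = p \frac{1}{2 p \left(-4 + p\right)} = \frac{1}{2 \left(-4 + p\right)}$)
$P = \frac{1}{38}$ ($P = \frac{1}{2 \left(-4 + \left(-1 + 4 \cdot 6\right)\right)} = \frac{1}{2 \left(-4 + \left(-1 + 24\right)\right)} = \frac{1}{2 \left(-4 + 23\right)} = \frac{1}{2 \cdot 19} = \frac{1}{2} \cdot \frac{1}{19} = \frac{1}{38} \approx 0.026316$)
$\frac{1}{P} = \frac{1}{\frac{1}{38}} = 38$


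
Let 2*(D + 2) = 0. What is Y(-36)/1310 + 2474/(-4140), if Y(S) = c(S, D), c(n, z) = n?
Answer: -169499/271170 ≈ -0.62507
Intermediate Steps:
D = -2 (D = -2 + (1/2)*0 = -2 + 0 = -2)
Y(S) = S
Y(-36)/1310 + 2474/(-4140) = -36/1310 + 2474/(-4140) = -36*1/1310 + 2474*(-1/4140) = -18/655 - 1237/2070 = -169499/271170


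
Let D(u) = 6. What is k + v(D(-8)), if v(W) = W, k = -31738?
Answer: -31732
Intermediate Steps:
k + v(D(-8)) = -31738 + 6 = -31732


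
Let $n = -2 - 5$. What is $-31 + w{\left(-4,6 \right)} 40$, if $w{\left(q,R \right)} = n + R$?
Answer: $-71$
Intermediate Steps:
$n = -7$
$w{\left(q,R \right)} = -7 + R$
$-31 + w{\left(-4,6 \right)} 40 = -31 + \left(-7 + 6\right) 40 = -31 - 40 = -71$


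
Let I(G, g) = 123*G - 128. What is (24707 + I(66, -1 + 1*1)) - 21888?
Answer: 10809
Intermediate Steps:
I(G, g) = -128 + 123*G
(24707 + I(66, -1 + 1*1)) - 21888 = (24707 + (-128 + 123*66)) - 21888 = (24707 + (-128 + 8118)) - 21888 = (24707 + 7990) - 21888 = 32697 - 21888 = 10809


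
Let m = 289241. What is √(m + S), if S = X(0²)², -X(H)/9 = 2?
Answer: √289565 ≈ 538.11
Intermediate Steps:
X(H) = -18 (X(H) = -9*2 = -18)
S = 324 (S = (-18)² = 324)
√(m + S) = √(289241 + 324) = √289565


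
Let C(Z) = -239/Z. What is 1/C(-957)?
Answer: 957/239 ≈ 4.0042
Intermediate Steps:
1/C(-957) = 1/(-239/(-957)) = 1/(-239*(-1/957)) = 1/(239/957) = 957/239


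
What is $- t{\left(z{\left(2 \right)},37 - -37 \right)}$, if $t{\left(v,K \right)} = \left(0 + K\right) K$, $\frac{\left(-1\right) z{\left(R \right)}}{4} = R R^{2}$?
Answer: $-5476$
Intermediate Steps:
$z{\left(R \right)} = - 4 R^{3}$ ($z{\left(R \right)} = - 4 R R^{2} = - 4 R^{3}$)
$t{\left(v,K \right)} = K^{2}$ ($t{\left(v,K \right)} = K K = K^{2}$)
$- t{\left(z{\left(2 \right)},37 - -37 \right)} = - \left(37 - -37\right)^{2} = - \left(37 + 37\right)^{2} = - 74^{2} = \left(-1\right) 5476 = -5476$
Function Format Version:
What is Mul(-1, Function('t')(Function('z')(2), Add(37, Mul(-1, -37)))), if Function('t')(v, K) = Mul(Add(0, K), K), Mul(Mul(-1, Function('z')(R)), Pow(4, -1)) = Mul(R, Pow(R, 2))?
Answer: -5476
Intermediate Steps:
Function('z')(R) = Mul(-4, Pow(R, 3)) (Function('z')(R) = Mul(-4, Mul(R, Pow(R, 2))) = Mul(-4, Pow(R, 3)))
Function('t')(v, K) = Pow(K, 2) (Function('t')(v, K) = Mul(K, K) = Pow(K, 2))
Mul(-1, Function('t')(Function('z')(2), Add(37, Mul(-1, -37)))) = Mul(-1, Pow(Add(37, Mul(-1, -37)), 2)) = Mul(-1, Pow(Add(37, 37), 2)) = Mul(-1, Pow(74, 2)) = Mul(-1, 5476) = -5476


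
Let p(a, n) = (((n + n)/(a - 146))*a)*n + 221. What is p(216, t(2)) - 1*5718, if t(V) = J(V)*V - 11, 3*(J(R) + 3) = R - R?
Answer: -129971/35 ≈ -3713.5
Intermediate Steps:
J(R) = -3 (J(R) = -3 + (R - R)/3 = -3 + (1/3)*0 = -3 + 0 = -3)
t(V) = -11 - 3*V (t(V) = -3*V - 11 = -11 - 3*V)
p(a, n) = 221 + 2*a*n**2/(-146 + a) (p(a, n) = (((2*n)/(-146 + a))*a)*n + 221 = ((2*n/(-146 + a))*a)*n + 221 = (2*a*n/(-146 + a))*n + 221 = 2*a*n**2/(-146 + a) + 221 = 221 + 2*a*n**2/(-146 + a))
p(216, t(2)) - 1*5718 = (-32266 + 221*216 + 2*216*(-11 - 3*2)**2)/(-146 + 216) - 1*5718 = (-32266 + 47736 + 2*216*(-11 - 6)**2)/70 - 5718 = (-32266 + 47736 + 2*216*(-17)**2)/70 - 5718 = (-32266 + 47736 + 2*216*289)/70 - 5718 = (-32266 + 47736 + 124848)/70 - 5718 = (1/70)*140318 - 5718 = 70159/35 - 5718 = -129971/35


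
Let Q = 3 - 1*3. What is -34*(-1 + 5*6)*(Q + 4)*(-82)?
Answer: 323408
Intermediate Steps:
Q = 0 (Q = 3 - 3 = 0)
-34*(-1 + 5*6)*(Q + 4)*(-82) = -34*(-1 + 5*6)*(0 + 4)*(-82) = -34*(-1 + 30)*4*(-82) = -986*4*(-82) = -34*116*(-82) = -3944*(-82) = 323408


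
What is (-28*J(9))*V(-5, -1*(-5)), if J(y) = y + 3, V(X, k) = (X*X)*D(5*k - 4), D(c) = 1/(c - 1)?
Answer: -420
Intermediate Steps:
D(c) = 1/(-1 + c)
V(X, k) = X²/(-5 + 5*k) (V(X, k) = (X*X)/(-1 + (5*k - 4)) = X²/(-1 + (-4 + 5*k)) = X²/(-5 + 5*k))
J(y) = 3 + y
(-28*J(9))*V(-5, -1*(-5)) = (-28*(3 + 9))*((⅕)*(-5)²/(-1 - 1*(-5))) = (-28*12)*((⅕)*25/(-1 + 5)) = -336*25/(5*4) = -336*5/4 = -420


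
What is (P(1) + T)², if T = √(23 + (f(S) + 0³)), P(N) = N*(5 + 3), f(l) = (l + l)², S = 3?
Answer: (8 + √59)² ≈ 245.90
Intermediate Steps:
f(l) = 4*l² (f(l) = (2*l)² = 4*l²)
P(N) = 8*N (P(N) = N*8 = 8*N)
T = √59 (T = √(23 + (4*3² + 0³)) = √(23 + (4*9 + 0)) = √(23 + (36 + 0)) = √(23 + 36) = √59 ≈ 7.6811)
(P(1) + T)² = (8*1 + √59)² = (8 + √59)²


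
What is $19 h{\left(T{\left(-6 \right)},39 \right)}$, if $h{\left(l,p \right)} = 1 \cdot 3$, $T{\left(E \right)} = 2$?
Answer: $57$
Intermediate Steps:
$h{\left(l,p \right)} = 3$
$19 h{\left(T{\left(-6 \right)},39 \right)} = 19 \cdot 3 = 57$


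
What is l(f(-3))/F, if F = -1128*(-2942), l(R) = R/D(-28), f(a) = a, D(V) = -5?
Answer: 1/5530960 ≈ 1.8080e-7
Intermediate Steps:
l(R) = -R/5 (l(R) = R/(-5) = R*(-⅕) = -R/5)
F = 3318576
l(f(-3))/F = -⅕*(-3)/3318576 = (⅗)*(1/3318576) = 1/5530960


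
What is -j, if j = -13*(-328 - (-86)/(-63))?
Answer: -269750/63 ≈ -4281.7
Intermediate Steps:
j = 269750/63 (j = -13*(-328 - (-86)*(-1)/63) = -13*(-328 - 1*86/63) = -13*(-328 - 86/63) = -13*(-20750/63) = 269750/63 ≈ 4281.7)
-j = -1*269750/63 = -269750/63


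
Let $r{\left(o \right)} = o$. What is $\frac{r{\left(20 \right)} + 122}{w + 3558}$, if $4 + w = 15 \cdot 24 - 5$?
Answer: $\frac{142}{3909} \approx 0.036326$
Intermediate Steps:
$w = 351$ ($w = -4 + \left(15 \cdot 24 - 5\right) = -4 + \left(360 - 5\right) = -4 + 355 = 351$)
$\frac{r{\left(20 \right)} + 122}{w + 3558} = \frac{20 + 122}{351 + 3558} = \frac{142}{3909}$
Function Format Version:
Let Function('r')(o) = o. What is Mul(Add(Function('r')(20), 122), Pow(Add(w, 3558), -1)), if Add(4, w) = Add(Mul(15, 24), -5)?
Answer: Rational(142, 3909) ≈ 0.036326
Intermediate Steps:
w = 351 (w = Add(-4, Add(Mul(15, 24), -5)) = Add(-4, Add(360, -5)) = Add(-4, 355) = 351)
Mul(Add(Function('r')(20), 122), Pow(Add(w, 3558), -1)) = Mul(Add(20, 122), Pow(Add(351, 3558), -1)) = Mul(142, Pow(3909, -1)) = Mul(142, Rational(1, 3909)) = Rational(142, 3909)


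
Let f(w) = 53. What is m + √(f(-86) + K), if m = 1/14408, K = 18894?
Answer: 1/14408 + √18947 ≈ 137.65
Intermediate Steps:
m = 1/14408 ≈ 6.9406e-5
m + √(f(-86) + K) = 1/14408 + √(53 + 18894) = 1/14408 + √18947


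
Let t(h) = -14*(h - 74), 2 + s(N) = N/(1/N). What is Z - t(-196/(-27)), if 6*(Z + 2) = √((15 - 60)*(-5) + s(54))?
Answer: -25282/27 + √3139/6 ≈ -927.03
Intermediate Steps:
s(N) = -2 + N² (s(N) = -2 + N/(1/N) = -2 + N*N = -2 + N²)
t(h) = 1036 - 14*h (t(h) = -14*(-74 + h) = 1036 - 14*h)
Z = -2 + √3139/6 (Z = -2 + √((15 - 60)*(-5) + (-2 + 54²))/6 = -2 + √(-45*(-5) + (-2 + 2916))/6 = -2 + √(225 + 2914)/6 = -2 + √3139/6 ≈ 7.3378)
Z - t(-196/(-27)) = (-2 + √3139/6) - (1036 - (-2744)/(-27)) = (-2 + √3139/6) - (1036 - (-2744)*(-1)/27) = (-2 + √3139/6) - (1036 - 14*196/27) = (-2 + √3139/6) - (1036 - 2744/27) = (-2 + √3139/6) - 1*25228/27 = (-2 + √3139/6) - 25228/27 = -25282/27 + √3139/6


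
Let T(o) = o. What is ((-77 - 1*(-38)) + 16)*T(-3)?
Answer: 69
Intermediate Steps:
((-77 - 1*(-38)) + 16)*T(-3) = ((-77 - 1*(-38)) + 16)*(-3) = ((-77 + 38) + 16)*(-3) = (-39 + 16)*(-3) = -23*(-3) = 69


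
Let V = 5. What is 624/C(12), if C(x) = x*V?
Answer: 52/5 ≈ 10.400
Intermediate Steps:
C(x) = 5*x (C(x) = x*5 = 5*x)
624/C(12) = 624/((5*12)) = 624/60 = 624*(1/60) = 52/5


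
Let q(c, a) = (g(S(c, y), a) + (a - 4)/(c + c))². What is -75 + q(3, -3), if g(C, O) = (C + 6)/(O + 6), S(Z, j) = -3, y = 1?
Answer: -2699/36 ≈ -74.972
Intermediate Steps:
g(C, O) = (6 + C)/(6 + O)
q(c, a) = (3/(6 + a) + (-4 + a)/(2*c))² (q(c, a) = ((6 - 3)/(6 + a) + (a - 4)/(c + c))² = (3/(6 + a) + (-4 + a)/((2*c)))² = (3/(6 + a) + (-4 + a)*(1/(2*c)))² = (3/(6 + a) + (-4 + a)/(2*c))²)
-75 + q(3, -3) = -75 + (¼)*(6*3 + (-4 - 3)*(6 - 3))²/(3²*(6 - 3)²) = -75 + (¼)*(⅑)*(18 - 7*3)²/3² = -75 + (¼)*(⅑)*(⅑)*(18 - 21)² = -75 + (¼)*(⅑)*(⅑)*(-3)² = -75 + (¼)*(⅑)*(⅑)*9 = -75 + 1/36 = -2699/36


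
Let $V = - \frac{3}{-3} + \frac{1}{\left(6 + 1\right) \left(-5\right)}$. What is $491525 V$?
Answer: $\frac{3342370}{7} \approx 4.7748 \cdot 10^{5}$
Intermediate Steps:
$V = \frac{34}{35}$ ($V = \left(-3\right) \left(- \frac{1}{3}\right) + \frac{1}{7} \left(- \frac{1}{5}\right) = 1 + \frac{1}{7} \left(- \frac{1}{5}\right) = 1 - \frac{1}{35} = \frac{34}{35} \approx 0.97143$)
$491525 V = 491525 \cdot \frac{34}{35} = \frac{3342370}{7}$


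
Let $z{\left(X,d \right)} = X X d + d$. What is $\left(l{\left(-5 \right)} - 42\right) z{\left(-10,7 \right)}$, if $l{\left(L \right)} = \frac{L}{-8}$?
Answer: $- \frac{234017}{8} \approx -29252.0$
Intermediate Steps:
$l{\left(L \right)} = - \frac{L}{8}$ ($l{\left(L \right)} = L \left(- \frac{1}{8}\right) = - \frac{L}{8}$)
$z{\left(X,d \right)} = d + d X^{2}$ ($z{\left(X,d \right)} = X^{2} d + d = d X^{2} + d = d + d X^{2}$)
$\left(l{\left(-5 \right)} - 42\right) z{\left(-10,7 \right)} = \left(\left(- \frac{1}{8}\right) \left(-5\right) - 42\right) 7 \left(1 + \left(-10\right)^{2}\right) = \left(\frac{5}{8} - 42\right) 7 \left(1 + 100\right) = - \frac{331 \cdot 7 \cdot 101}{8} = \left(- \frac{331}{8}\right) 707 = - \frac{234017}{8}$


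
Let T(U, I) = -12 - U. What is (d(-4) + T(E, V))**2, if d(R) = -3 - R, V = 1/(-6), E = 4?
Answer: 225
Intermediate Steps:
V = -1/6 ≈ -0.16667
(d(-4) + T(E, V))**2 = ((-3 - 1*(-4)) + (-12 - 1*4))**2 = ((-3 + 4) + (-12 - 4))**2 = (1 - 16)**2 = (-15)**2 = 225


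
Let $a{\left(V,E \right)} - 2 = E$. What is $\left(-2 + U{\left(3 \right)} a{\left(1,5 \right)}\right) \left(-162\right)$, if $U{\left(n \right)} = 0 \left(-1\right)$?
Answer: $324$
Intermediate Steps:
$a{\left(V,E \right)} = 2 + E$
$U{\left(n \right)} = 0$
$\left(-2 + U{\left(3 \right)} a{\left(1,5 \right)}\right) \left(-162\right) = \left(-2 + 0 \left(2 + 5\right)\right) \left(-162\right) = \left(-2 + 0 \cdot 7\right) \left(-162\right) = \left(-2 + 0\right) \left(-162\right) = \left(-2\right) \left(-162\right) = 324$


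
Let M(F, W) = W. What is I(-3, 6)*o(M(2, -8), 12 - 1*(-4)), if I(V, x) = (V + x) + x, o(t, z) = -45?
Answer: -405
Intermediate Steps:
I(V, x) = V + 2*x
I(-3, 6)*o(M(2, -8), 12 - 1*(-4)) = (-3 + 2*6)*(-45) = (-3 + 12)*(-45) = 9*(-45) = -405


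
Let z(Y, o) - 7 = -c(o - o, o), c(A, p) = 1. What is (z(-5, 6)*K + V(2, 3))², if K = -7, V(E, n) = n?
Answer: 1521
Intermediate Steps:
z(Y, o) = 6 (z(Y, o) = 7 - 1*1 = 7 - 1 = 6)
(z(-5, 6)*K + V(2, 3))² = (6*(-7) + 3)² = (-42 + 3)² = (-39)² = 1521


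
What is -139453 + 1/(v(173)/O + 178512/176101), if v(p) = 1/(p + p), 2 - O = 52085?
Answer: -448605167418812777/3216914235515 ≈ -1.3945e+5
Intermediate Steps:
O = -52083 (O = 2 - 1*52085 = 2 - 52085 = -52083)
v(p) = 1/(2*p)
-139453 + 1/(v(173)/O + 178512/176101) = -139453 + 1/(((½)/173)/(-52083) + 178512/176101) = -139453 + 1/(((½)*(1/173))*(-1/52083) + 178512*(1/176101)) = -139453 + 1/((1/346)*(-1/52083) + 178512/176101) = -139453 + 1/(-1/18020718 + 178512/176101) = -139453 + 1/(3216914235515/3173466460518) = -139453 + 3173466460518/3216914235515 = -448605167418812777/3216914235515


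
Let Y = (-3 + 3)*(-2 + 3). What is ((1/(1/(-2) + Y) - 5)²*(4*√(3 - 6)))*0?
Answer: 0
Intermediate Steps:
Y = 0 (Y = 0*1 = 0)
((1/(1/(-2) + Y) - 5)²*(4*√(3 - 6)))*0 = ((1/(1/(-2) + 0) - 5)²*(4*√(3 - 6)))*0 = ((1/(1*(-½) + 0) - 5)²*(4*√(-3)))*0 = ((1/(-½ + 0) - 5)²*(4*(I*√3)))*0 = ((1/(-½) - 5)²*(4*I*√3))*0 = ((-2 - 5)²*(4*I*√3))*0 = ((-7)²*(4*I*√3))*0 = (49*(4*I*√3))*0 = (196*I*√3)*0 = 0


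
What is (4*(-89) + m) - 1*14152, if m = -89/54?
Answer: -783521/54 ≈ -14510.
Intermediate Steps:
m = -89/54 (m = -89*1/54 = -89/54 ≈ -1.6481)
(4*(-89) + m) - 1*14152 = (4*(-89) - 89/54) - 1*14152 = (-356 - 89/54) - 14152 = -19313/54 - 14152 = -783521/54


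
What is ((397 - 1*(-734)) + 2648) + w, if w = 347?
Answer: 4126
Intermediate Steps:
((397 - 1*(-734)) + 2648) + w = ((397 - 1*(-734)) + 2648) + 347 = ((397 + 734) + 2648) + 347 = (1131 + 2648) + 347 = 3779 + 347 = 4126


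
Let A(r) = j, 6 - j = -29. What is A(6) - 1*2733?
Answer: -2698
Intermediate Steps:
j = 35 (j = 6 - 1*(-29) = 6 + 29 = 35)
A(r) = 35
A(6) - 1*2733 = 35 - 1*2733 = 35 - 2733 = -2698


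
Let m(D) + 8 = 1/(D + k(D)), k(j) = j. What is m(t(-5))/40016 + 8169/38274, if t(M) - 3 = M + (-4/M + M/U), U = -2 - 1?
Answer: 762126213/3573668896 ≈ 0.21326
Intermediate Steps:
U = -3
t(M) = 3 - 4/M + 2*M/3 (t(M) = 3 + (M + (-4/M + M/(-3))) = 3 + (M + (-4/M + M*(-1/3))) = 3 + (M + (-4/M - M/3)) = 3 + (-4/M + 2*M/3) = 3 - 4/M + 2*M/3)
m(D) = -8 + 1/(2*D) (m(D) = -8 + 1/(D + D) = -8 + 1/(2*D))
m(t(-5))/40016 + 8169/38274 = (-8 + 1/(2*(3 - 4/(-5) + (2/3)*(-5))))/40016 + 8169/38274 = (-8 + 1/(2*(3 - 4*(-1/5) - 10/3)))*(1/40016) + 8169*(1/38274) = (-8 + 1/(2*(3 + 4/5 - 10/3)))*(1/40016) + 2723/12758 = (-8 + 1/(2*(7/15)))*(1/40016) + 2723/12758 = (-8 + (1/2)*(15/7))*(1/40016) + 2723/12758 = (-8 + 15/14)*(1/40016) + 2723/12758 = -97/14*1/40016 + 2723/12758 = -97/560224 + 2723/12758 = 762126213/3573668896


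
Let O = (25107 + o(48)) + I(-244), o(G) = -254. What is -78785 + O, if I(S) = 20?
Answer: -53912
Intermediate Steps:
O = 24873 (O = (25107 - 254) + 20 = 24853 + 20 = 24873)
-78785 + O = -78785 + 24873 = -53912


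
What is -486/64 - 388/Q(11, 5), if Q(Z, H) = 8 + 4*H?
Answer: -4805/224 ≈ -21.451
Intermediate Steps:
-486/64 - 388/Q(11, 5) = -486/64 - 388/(8 + 4*5) = -486*1/64 - 388/(8 + 20) = -243/32 - 388/28 = -243/32 - 388*1/28 = -243/32 - 97/7 = -4805/224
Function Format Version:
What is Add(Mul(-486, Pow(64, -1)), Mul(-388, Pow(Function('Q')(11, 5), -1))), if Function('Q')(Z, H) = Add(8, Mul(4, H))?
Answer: Rational(-4805, 224) ≈ -21.451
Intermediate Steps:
Add(Mul(-486, Pow(64, -1)), Mul(-388, Pow(Function('Q')(11, 5), -1))) = Add(Mul(-486, Pow(64, -1)), Mul(-388, Pow(Add(8, Mul(4, 5)), -1))) = Add(Mul(-486, Rational(1, 64)), Mul(-388, Pow(Add(8, 20), -1))) = Add(Rational(-243, 32), Mul(-388, Pow(28, -1))) = Add(Rational(-243, 32), Mul(-388, Rational(1, 28))) = Add(Rational(-243, 32), Rational(-97, 7)) = Rational(-4805, 224)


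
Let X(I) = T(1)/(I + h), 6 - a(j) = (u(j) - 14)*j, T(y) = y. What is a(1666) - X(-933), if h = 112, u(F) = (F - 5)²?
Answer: -3773594364975/821 ≈ -4.5963e+9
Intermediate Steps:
u(F) = (-5 + F)²
a(j) = 6 - j*(-14 + (-5 + j)²) (a(j) = 6 - ((-5 + j)² - 14)*j = 6 - (-14 + (-5 + j)²)*j = 6 - j*(-14 + (-5 + j)²))
X(I) = 1/(112 + I) (X(I) = 1/(I + 112) = 1/(112 + I))
a(1666) - X(-933) = (6 + 14*1666 - 1*1666*(-5 + 1666)²) - 1/(112 - 933) = (6 + 23324 - 1*1666*1661²) - 1/(-821) = (6 + 23324 - 1*1666*2758921) - 1*(-1/821) = (6 + 23324 - 4596362386) + 1/821 = -4596339056 + 1/821 = -3773594364975/821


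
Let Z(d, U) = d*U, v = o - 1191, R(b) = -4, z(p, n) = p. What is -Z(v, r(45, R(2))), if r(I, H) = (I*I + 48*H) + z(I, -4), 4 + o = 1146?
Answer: 92022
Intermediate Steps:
o = 1142 (o = -4 + 1146 = 1142)
r(I, H) = I + I**2 + 48*H (r(I, H) = (I*I + 48*H) + I = (I**2 + 48*H) + I = I + I**2 + 48*H)
v = -49 (v = 1142 - 1191 = -49)
Z(d, U) = U*d
-Z(v, r(45, R(2))) = -(45 + 45**2 + 48*(-4))*(-49) = -(45 + 2025 - 192)*(-49) = -1878*(-49) = -1*(-92022) = 92022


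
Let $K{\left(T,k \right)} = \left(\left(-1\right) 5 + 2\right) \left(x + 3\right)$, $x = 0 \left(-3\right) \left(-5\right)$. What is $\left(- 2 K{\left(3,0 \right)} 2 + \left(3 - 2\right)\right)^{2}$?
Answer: $1369$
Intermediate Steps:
$x = 0$ ($x = 0 \left(-5\right) = 0$)
$K{\left(T,k \right)} = -9$ ($K{\left(T,k \right)} = \left(\left(-1\right) 5 + 2\right) \left(0 + 3\right) = \left(-5 + 2\right) 3 = \left(-3\right) 3 = -9$)
$\left(- 2 K{\left(3,0 \right)} 2 + \left(3 - 2\right)\right)^{2} = \left(\left(-2\right) \left(-9\right) 2 + \left(3 - 2\right)\right)^{2} = \left(18 \cdot 2 + 1\right)^{2} = \left(36 + 1\right)^{2} = 37^{2} = 1369$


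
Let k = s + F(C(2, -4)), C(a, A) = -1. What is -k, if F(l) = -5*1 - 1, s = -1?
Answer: 7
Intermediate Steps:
F(l) = -6 (F(l) = -5 - 1 = -6)
k = -7 (k = -1 - 6 = -7)
-k = -1*(-7) = 7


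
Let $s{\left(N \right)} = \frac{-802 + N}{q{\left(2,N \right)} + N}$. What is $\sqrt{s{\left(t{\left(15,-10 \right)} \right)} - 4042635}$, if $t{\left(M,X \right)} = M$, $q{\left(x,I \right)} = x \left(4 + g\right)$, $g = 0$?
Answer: $\frac{4 i \sqrt{133660751}}{23} \approx 2010.6 i$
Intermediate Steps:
$q{\left(x,I \right)} = 4 x$ ($q{\left(x,I \right)} = x \left(4 + 0\right) = x 4 = 4 x$)
$s{\left(N \right)} = \frac{-802 + N}{8 + N}$ ($s{\left(N \right)} = \frac{-802 + N}{4 \cdot 2 + N} = \frac{-802 + N}{8 + N}$)
$\sqrt{s{\left(t{\left(15,-10 \right)} \right)} - 4042635} = \sqrt{\frac{-802 + 15}{8 + 15} - 4042635} = \sqrt{\frac{1}{23} \left(-787\right) - 4042635} = \sqrt{- \frac{787}{23} - 4042635} = \sqrt{- \frac{92981392}{23}} = \frac{4 i \sqrt{133660751}}{23}$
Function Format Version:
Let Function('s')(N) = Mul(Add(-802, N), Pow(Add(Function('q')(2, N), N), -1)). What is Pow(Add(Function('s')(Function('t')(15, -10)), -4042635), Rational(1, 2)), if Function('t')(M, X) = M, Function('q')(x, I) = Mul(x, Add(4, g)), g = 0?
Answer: Mul(Rational(4, 23), I, Pow(133660751, Rational(1, 2))) ≈ Mul(2010.6, I)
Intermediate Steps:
Function('q')(x, I) = Mul(4, x) (Function('q')(x, I) = Mul(x, Add(4, 0)) = Mul(x, 4) = Mul(4, x))
Function('s')(N) = Mul(Pow(Add(8, N), -1), Add(-802, N)) (Function('s')(N) = Mul(Add(-802, N), Pow(Add(Mul(4, 2), N), -1)) = Mul(Add(-802, N), Pow(Add(8, N), -1)) = Mul(Pow(Add(8, N), -1), Add(-802, N)))
Pow(Add(Function('s')(Function('t')(15, -10)), -4042635), Rational(1, 2)) = Pow(Add(Mul(Pow(Add(8, 15), -1), Add(-802, 15)), -4042635), Rational(1, 2)) = Pow(Add(Mul(Pow(23, -1), -787), -4042635), Rational(1, 2)) = Pow(Add(Mul(Rational(1, 23), -787), -4042635), Rational(1, 2)) = Pow(Add(Rational(-787, 23), -4042635), Rational(1, 2)) = Pow(Rational(-92981392, 23), Rational(1, 2)) = Mul(Rational(4, 23), I, Pow(133660751, Rational(1, 2)))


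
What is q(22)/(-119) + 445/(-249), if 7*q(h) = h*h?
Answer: -491201/207417 ≈ -2.3682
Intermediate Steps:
q(h) = h²/7 (q(h) = (h*h)/7 = h²/7)
q(22)/(-119) + 445/(-249) = ((⅐)*22²)/(-119) + 445/(-249) = ((⅐)*484)*(-1/119) + 445*(-1/249) = (484/7)*(-1/119) - 445/249 = -484/833 - 445/249 = -491201/207417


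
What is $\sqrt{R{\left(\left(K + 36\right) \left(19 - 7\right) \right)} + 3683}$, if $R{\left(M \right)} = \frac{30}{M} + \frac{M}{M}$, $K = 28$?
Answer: $\frac{\sqrt{943114}}{16} \approx 60.696$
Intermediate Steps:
$R{\left(M \right)} = 1 + \frac{30}{M}$ ($R{\left(M \right)} = \frac{30}{M} + 1 = 1 + \frac{30}{M}$)
$\sqrt{R{\left(\left(K + 36\right) \left(19 - 7\right) \right)} + 3683} = \sqrt{\frac{30 + \left(28 + 36\right) \left(19 - 7\right)}{\left(28 + 36\right) \left(19 - 7\right)} + 3683} = \sqrt{\frac{30 + 64 \cdot 12}{64 \cdot 12} + 3683} = \sqrt{\frac{30 + 768}{768} + 3683} = \sqrt{\frac{1}{768} \cdot 798 + 3683} = \sqrt{\frac{133}{128} + 3683} = \sqrt{\frac{471557}{128}} = \frac{\sqrt{943114}}{16}$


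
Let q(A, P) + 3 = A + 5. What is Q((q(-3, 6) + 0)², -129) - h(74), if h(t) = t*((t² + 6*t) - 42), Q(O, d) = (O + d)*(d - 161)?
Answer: -397852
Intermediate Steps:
q(A, P) = 2 + A (q(A, P) = -3 + (A + 5) = -3 + (5 + A) = 2 + A)
Q(O, d) = (-161 + d)*(O + d) (Q(O, d) = (O + d)*(-161 + d) = (-161 + d)*(O + d))
h(t) = t*(-42 + t² + 6*t)
Q((q(-3, 6) + 0)², -129) - h(74) = ((-129)² - 161*((2 - 3) + 0)² - 161*(-129) + ((2 - 3) + 0)²*(-129)) - 74*(-42 + 74² + 6*74) = (16641 - 161*(-1 + 0)² + 20769 + (-1 + 0)²*(-129)) - 74*(-42 + 5476 + 444) = (16641 - 161*(-1)² + 20769 + (-1)²*(-129)) - 74*5878 = (16641 - 161*1 + 20769 + 1*(-129)) - 1*434972 = (16641 - 161 + 20769 - 129) - 434972 = 37120 - 434972 = -397852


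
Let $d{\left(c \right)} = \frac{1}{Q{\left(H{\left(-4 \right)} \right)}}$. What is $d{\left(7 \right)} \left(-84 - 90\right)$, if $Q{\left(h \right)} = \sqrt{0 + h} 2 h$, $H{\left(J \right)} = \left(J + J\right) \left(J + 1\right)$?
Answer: $- \frac{29 \sqrt{6}}{96} \approx -0.73995$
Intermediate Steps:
$H{\left(J \right)} = 2 J \left(1 + J\right)$
$Q{\left(h \right)} = 2 h^{\frac{3}{2}}$ ($Q{\left(h \right)} = \sqrt{h} 2 h = 2 \sqrt{h} h = 2 h^{\frac{3}{2}}$)
$d{\left(c \right)} = \frac{\sqrt{6}}{576}$ ($d{\left(c \right)} = \frac{1}{2 \left(2 \left(-4\right) \left(1 - 4\right)\right)^{\frac{3}{2}}} = \frac{1}{2 \left(2 \left(-4\right) \left(-3\right)\right)^{\frac{3}{2}}} = \frac{1}{2 \cdot 24^{\frac{3}{2}}} = \frac{1}{2 \cdot 48 \sqrt{6}} = \frac{1}{96 \sqrt{6}} = \frac{\sqrt{6}}{576}$)
$d{\left(7 \right)} \left(-84 - 90\right) = \frac{\sqrt{6}}{576} \left(-84 - 90\right) = \frac{\sqrt{6}}{576} \left(-174\right) = - \frac{29 \sqrt{6}}{96}$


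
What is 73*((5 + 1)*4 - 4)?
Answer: 1460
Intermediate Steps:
73*((5 + 1)*4 - 4) = 73*(6*4 - 4) = 73*(24 - 4) = 73*20 = 1460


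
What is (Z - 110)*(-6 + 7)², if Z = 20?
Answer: -90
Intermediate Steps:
(Z - 110)*(-6 + 7)² = (20 - 110)*(-6 + 7)² = -90*1² = -90*1 = -90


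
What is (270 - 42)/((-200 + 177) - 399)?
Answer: -114/211 ≈ -0.54028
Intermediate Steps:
(270 - 42)/((-200 + 177) - 399) = 228/(-23 - 399) = 228/(-422) = 228*(-1/422) = -114/211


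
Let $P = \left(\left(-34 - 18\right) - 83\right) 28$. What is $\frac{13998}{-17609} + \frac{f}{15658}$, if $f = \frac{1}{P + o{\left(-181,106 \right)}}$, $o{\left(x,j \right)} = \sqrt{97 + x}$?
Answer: $- \frac{37282854321489}{46900540633922} - \frac{i \sqrt{21}}{111864541236} \approx -0.79493 - 4.0965 \cdot 10^{-11} i$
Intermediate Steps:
$P = -3780$ ($P = \left(-52 - 83\right) 28 = \left(-135\right) 28 = -3780$)
$f = \frac{1}{-3780 + 2 i \sqrt{21}}$ ($f = \frac{1}{-3780 + \sqrt{97 - 181}} = \frac{1}{-3780 + \sqrt{-84}} = \frac{1}{-3780 + 2 i \sqrt{21}} \approx -0.00026455 - 6.414 \cdot 10^{-7} i$)
$\frac{13998}{-17609} + \frac{f}{15658} = \frac{13998}{-17609} + \frac{- \frac{45}{170101} - \frac{i \sqrt{21}}{7144242}}{15658} = 13998 \left(- \frac{1}{17609}\right) + \left(- \frac{45}{170101} - \frac{i \sqrt{21}}{7144242}\right) \frac{1}{15658} = - \frac{13998}{17609} - \left(\frac{45}{2663441458} + \frac{i \sqrt{21}}{111864541236}\right) = - \frac{37282854321489}{46900540633922} - \frac{i \sqrt{21}}{111864541236}$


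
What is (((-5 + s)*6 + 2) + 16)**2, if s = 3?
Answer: 36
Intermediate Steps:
(((-5 + s)*6 + 2) + 16)**2 = (((-5 + 3)*6 + 2) + 16)**2 = ((-2*6 + 2) + 16)**2 = ((-12 + 2) + 16)**2 = (-10 + 16)**2 = 6**2 = 36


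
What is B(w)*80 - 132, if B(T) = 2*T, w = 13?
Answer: 1948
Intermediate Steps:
B(w)*80 - 132 = (2*13)*80 - 132 = 26*80 - 132 = 2080 - 132 = 1948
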